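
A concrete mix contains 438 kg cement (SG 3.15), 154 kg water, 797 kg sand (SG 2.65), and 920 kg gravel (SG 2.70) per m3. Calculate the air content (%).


Vol cement = 438 / (3.15 * 1000) = 0.139048 m3
Vol water = 154 / 1000 = 0.154 m3
Vol sand = 797 / (2.65 * 1000) = 0.300755 m3
Vol gravel = 920 / (2.70 * 1000) = 0.340741 m3
Total solid + water volume = 0.934543 m3
Air = (1 - 0.934543) * 100 = 6.55%

6.55


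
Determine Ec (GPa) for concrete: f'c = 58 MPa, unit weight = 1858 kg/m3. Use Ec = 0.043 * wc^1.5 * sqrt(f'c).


Ec = 0.043 * 1858^1.5 * sqrt(58) / 1000
= 26.23 GPa

26.23


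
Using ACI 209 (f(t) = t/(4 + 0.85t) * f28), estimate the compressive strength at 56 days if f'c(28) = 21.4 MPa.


f(56) = 56 / (4 + 0.85 * 56) * 21.4
= 56 / 51.6 * 21.4
= 23.22 MPa

23.22


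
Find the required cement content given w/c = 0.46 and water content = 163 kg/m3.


Cement = water / (w/c)
= 163 / 0.46
= 354.3 kg/m3

354.3


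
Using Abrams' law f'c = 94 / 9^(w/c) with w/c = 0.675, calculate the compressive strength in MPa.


f'c = 94 / 9^0.675
= 94 / 4.407
= 21.33 MPa

21.33


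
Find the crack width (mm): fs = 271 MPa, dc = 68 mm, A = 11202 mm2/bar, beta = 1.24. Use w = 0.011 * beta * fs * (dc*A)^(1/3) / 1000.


w = 0.011 * beta * fs * (dc * A)^(1/3) / 1000
= 0.011 * 1.24 * 271 * (68 * 11202)^(1/3) / 1000
= 0.338 mm

0.338


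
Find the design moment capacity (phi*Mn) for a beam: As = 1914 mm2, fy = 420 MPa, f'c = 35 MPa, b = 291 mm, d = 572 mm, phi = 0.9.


a = As * fy / (0.85 * f'c * b)
= 1914 * 420 / (0.85 * 35 * 291)
= 92.8563 mm
Mn = As * fy * (d - a/2) / 10^6
= 422.4967 kN-m
phi*Mn = 0.9 * 422.4967 = 380.25 kN-m

380.25


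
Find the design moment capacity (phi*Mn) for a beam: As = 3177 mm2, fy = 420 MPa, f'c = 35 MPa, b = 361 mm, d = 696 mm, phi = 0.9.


a = As * fy / (0.85 * f'c * b)
= 3177 * 420 / (0.85 * 35 * 361)
= 124.2431 mm
Mn = As * fy * (d - a/2) / 10^6
= 845.8094 kN-m
phi*Mn = 0.9 * 845.8094 = 761.23 kN-m

761.23


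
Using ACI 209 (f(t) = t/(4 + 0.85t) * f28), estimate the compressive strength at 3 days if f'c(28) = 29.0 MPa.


f(3) = 3 / (4 + 0.85 * 3) * 29.0
= 3 / 6.55 * 29.0
= 13.28 MPa

13.28


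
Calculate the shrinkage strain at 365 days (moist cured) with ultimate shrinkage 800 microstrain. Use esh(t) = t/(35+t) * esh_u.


esh(365) = 365 / (35 + 365) * 800
= 365 / 400 * 800
= 730.0 microstrain

730.0


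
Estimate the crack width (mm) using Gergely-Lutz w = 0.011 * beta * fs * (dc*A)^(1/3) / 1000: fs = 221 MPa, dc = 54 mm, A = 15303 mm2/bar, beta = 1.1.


w = 0.011 * beta * fs * (dc * A)^(1/3) / 1000
= 0.011 * 1.1 * 221 * (54 * 15303)^(1/3) / 1000
= 0.251 mm

0.251


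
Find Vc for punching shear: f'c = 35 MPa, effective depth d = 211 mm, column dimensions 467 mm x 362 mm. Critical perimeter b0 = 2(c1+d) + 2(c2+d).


b0 = 2*(467 + 211) + 2*(362 + 211) = 2502 mm
Vc = 0.33 * sqrt(35) * 2502 * 211 / 1000
= 1030.67 kN

1030.67


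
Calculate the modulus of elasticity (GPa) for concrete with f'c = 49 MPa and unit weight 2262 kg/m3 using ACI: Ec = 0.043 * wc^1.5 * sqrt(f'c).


Ec = 0.043 * 2262^1.5 * sqrt(49) / 1000
= 32.38 GPa

32.38


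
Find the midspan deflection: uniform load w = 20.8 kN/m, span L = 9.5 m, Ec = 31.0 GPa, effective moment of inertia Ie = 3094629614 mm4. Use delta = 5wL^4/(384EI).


Convert: L = 9.5 m = 9500 mm, Ec = 31.0 GPa = 31000 MPa
delta = 5 * 20.8 * 9500^4 / (384 * 31000 * 3094629614)
= 22.99 mm

22.99


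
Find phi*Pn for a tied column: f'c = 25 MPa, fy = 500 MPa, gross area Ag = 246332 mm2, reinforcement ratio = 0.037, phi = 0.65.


Ast = rho * Ag = 0.037 * 246332 = 9114.284 mm2
phi*Pn = 0.65 * 0.80 * (0.85 * 25 * (246332 - 9114.284) + 500 * 9114.284) / 1000
= 4990.97 kN

4990.97


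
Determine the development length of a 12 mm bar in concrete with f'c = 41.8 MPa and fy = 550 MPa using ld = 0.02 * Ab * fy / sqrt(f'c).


Ab = pi * 12^2 / 4 = 113.097 mm2
ld = 0.02 * 113.097 * 550 / sqrt(41.8)
= 192.4 mm

192.4


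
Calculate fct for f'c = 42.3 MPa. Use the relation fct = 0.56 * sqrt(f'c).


fct = 0.56 * sqrt(42.3)
= 0.56 * 6.504
= 3.642 MPa

3.642


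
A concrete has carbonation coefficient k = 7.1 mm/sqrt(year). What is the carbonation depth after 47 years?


depth = k * sqrt(t)
= 7.1 * sqrt(47)
= 48.68 mm

48.68


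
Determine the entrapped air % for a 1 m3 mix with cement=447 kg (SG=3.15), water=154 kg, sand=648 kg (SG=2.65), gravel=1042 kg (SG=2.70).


Vol cement = 447 / (3.15 * 1000) = 0.141905 m3
Vol water = 154 / 1000 = 0.154 m3
Vol sand = 648 / (2.65 * 1000) = 0.244528 m3
Vol gravel = 1042 / (2.70 * 1000) = 0.385926 m3
Total solid + water volume = 0.926359 m3
Air = (1 - 0.926359) * 100 = 7.36%

7.36


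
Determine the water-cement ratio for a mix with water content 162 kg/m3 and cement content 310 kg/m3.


w/c = water / cement
w/c = 162 / 310 = 0.523

0.523


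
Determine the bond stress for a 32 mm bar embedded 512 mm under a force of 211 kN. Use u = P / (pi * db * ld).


u = P / (pi * db * ld)
= 211 * 1000 / (pi * 32 * 512)
= 4.099 MPa

4.099


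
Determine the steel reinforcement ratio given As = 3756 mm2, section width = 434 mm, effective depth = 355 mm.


rho = As / (b * d)
= 3756 / (434 * 355)
= 0.0244

0.0244


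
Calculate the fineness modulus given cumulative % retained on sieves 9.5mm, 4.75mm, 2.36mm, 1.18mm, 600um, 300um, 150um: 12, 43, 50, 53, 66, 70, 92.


FM = sum(cumulative % retained) / 100
= 386 / 100
= 3.86

3.86


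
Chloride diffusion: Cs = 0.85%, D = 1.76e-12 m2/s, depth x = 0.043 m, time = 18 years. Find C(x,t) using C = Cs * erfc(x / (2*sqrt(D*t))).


t_seconds = 18 * 365.25 * 24 * 3600 = 568036800.0 s
arg = 0.043 / (2 * sqrt(1.76e-12 * 568036800.0))
= 0.68
erfc(0.68) = 0.3362
C = 0.85 * 0.3362 = 0.2858%

0.2858


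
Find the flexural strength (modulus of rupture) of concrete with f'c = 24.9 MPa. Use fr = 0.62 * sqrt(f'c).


fr = 0.62 * sqrt(24.9)
= 3.094 MPa

3.094


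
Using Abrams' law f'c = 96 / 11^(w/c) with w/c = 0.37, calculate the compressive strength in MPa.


f'c = 96 / 11^0.37
= 96 / 2.428
= 39.53 MPa

39.53


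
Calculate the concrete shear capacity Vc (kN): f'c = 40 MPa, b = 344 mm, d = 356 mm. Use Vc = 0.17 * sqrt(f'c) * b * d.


Vc = 0.17 * sqrt(40) * 344 * 356 / 1000
= 131.67 kN

131.67


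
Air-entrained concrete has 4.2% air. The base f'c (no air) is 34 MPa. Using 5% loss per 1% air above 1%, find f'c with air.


Strength loss = (4.2 - 1) * 5 = 16.0%
f'c = 34 * (1 - 16.0/100)
= 28.56 MPa

28.56


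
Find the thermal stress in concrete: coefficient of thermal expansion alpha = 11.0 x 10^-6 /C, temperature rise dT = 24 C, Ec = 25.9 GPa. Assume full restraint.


sigma = alpha * dT * Ec
= 11.0e-6 * 24 * 25.9 * 1000
= 6.838 MPa

6.838


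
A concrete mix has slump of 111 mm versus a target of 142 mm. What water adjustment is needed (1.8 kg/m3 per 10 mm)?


Difference = 142 - 111 = 31 mm
Water adjustment = 31 * 1.8 / 10 = 5.6 kg/m3

5.6


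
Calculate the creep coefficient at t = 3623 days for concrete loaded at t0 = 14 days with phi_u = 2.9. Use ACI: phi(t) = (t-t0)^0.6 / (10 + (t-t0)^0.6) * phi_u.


dt = 3623 - 14 = 3609
phi = 3609^0.6 / (10 + 3609^0.6) * 2.9
= 2.702

2.702


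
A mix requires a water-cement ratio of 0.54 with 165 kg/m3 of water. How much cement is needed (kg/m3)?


Cement = water / (w/c)
= 165 / 0.54
= 305.6 kg/m3

305.6


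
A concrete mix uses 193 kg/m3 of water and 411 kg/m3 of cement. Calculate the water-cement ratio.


w/c = water / cement
w/c = 193 / 411 = 0.47

0.47


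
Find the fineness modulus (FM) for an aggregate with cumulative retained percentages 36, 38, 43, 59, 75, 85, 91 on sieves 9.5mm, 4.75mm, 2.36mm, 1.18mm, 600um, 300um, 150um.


FM = sum(cumulative % retained) / 100
= 427 / 100
= 4.27

4.27


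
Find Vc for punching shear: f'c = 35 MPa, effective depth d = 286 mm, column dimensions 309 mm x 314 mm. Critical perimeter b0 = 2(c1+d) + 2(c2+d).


b0 = 2*(309 + 286) + 2*(314 + 286) = 2390 mm
Vc = 0.33 * sqrt(35) * 2390 * 286 / 1000
= 1334.48 kN

1334.48


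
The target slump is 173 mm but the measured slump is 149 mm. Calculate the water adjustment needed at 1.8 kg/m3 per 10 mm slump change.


Difference = 173 - 149 = 24 mm
Water adjustment = 24 * 1.8 / 10 = 4.3 kg/m3

4.3


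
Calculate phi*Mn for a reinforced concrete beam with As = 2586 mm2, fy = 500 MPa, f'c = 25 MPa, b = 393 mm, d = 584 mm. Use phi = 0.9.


a = As * fy / (0.85 * f'c * b)
= 2586 * 500 / (0.85 * 25 * 393)
= 154.8271 mm
Mn = As * fy * (d - a/2) / 10^6
= 655.0163 kN-m
phi*Mn = 0.9 * 655.0163 = 589.51 kN-m

589.51


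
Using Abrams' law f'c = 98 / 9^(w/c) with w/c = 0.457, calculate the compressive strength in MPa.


f'c = 98 / 9^0.457
= 98 / 2.73
= 35.9 MPa

35.9


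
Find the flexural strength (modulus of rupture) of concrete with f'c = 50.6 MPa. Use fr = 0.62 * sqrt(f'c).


fr = 0.62 * sqrt(50.6)
= 4.41 MPa

4.41


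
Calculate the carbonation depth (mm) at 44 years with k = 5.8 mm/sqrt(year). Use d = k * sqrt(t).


depth = k * sqrt(t)
= 5.8 * sqrt(44)
= 38.47 mm

38.47


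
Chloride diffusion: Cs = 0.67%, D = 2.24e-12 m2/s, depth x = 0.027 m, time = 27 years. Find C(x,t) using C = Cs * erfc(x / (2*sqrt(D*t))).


t_seconds = 27 * 365.25 * 24 * 3600 = 852055200.0 s
arg = 0.027 / (2 * sqrt(2.24e-12 * 852055200.0))
= 0.309
erfc(0.309) = 0.6621
C = 0.67 * 0.6621 = 0.4436%

0.4436


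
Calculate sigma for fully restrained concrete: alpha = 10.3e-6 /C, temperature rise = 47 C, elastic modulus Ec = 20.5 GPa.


sigma = alpha * dT * Ec
= 10.3e-6 * 47 * 20.5 * 1000
= 9.924 MPa

9.924


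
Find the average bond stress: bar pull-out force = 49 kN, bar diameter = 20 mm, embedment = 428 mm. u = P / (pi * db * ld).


u = P / (pi * db * ld)
= 49 * 1000 / (pi * 20 * 428)
= 1.822 MPa

1.822


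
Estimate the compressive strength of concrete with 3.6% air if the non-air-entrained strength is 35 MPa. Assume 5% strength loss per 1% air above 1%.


Strength loss = (3.6 - 1) * 5 = 13.0%
f'c = 35 * (1 - 13.0/100)
= 30.45 MPa

30.45


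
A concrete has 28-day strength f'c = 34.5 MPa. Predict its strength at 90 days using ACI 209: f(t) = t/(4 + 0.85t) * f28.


f(90) = 90 / (4 + 0.85 * 90) * 34.5
= 90 / 80.5 * 34.5
= 38.57 MPa

38.57


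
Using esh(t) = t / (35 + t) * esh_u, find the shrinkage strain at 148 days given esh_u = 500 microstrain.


esh(148) = 148 / (35 + 148) * 500
= 148 / 183 * 500
= 404.4 microstrain

404.4


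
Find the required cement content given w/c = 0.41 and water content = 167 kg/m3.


Cement = water / (w/c)
= 167 / 0.41
= 407.3 kg/m3

407.3


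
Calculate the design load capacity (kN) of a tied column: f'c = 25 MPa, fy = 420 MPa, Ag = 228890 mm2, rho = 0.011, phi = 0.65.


Ast = rho * Ag = 0.011 * 228890 = 2517.79 mm2
phi*Pn = 0.65 * 0.80 * (0.85 * 25 * (228890 - 2517.79) + 420 * 2517.79) / 1000
= 3051.3 kN

3051.3


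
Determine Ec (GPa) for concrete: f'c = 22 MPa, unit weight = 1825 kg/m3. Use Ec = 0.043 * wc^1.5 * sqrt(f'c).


Ec = 0.043 * 1825^1.5 * sqrt(22) / 1000
= 15.72 GPa

15.72


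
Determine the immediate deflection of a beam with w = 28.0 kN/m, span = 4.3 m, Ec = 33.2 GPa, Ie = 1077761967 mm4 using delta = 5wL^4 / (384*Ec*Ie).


Convert: L = 4.3 m = 4300 mm, Ec = 33.2 GPa = 33200 MPa
delta = 5 * 28.0 * 4300^4 / (384 * 33200 * 1077761967)
= 3.48 mm

3.48


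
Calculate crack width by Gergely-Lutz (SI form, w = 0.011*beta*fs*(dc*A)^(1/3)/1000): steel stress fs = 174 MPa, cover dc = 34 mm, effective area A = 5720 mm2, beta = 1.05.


w = 0.011 * beta * fs * (dc * A)^(1/3) / 1000
= 0.011 * 1.05 * 174 * (34 * 5720)^(1/3) / 1000
= 0.116 mm

0.116


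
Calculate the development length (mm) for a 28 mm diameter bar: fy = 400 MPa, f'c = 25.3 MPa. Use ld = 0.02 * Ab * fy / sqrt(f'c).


Ab = pi * 28^2 / 4 = 615.752 mm2
ld = 0.02 * 615.752 * 400 / sqrt(25.3)
= 979.3 mm

979.3


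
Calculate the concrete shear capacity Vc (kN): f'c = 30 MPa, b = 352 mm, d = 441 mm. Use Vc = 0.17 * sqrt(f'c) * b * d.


Vc = 0.17 * sqrt(30) * 352 * 441 / 1000
= 144.54 kN

144.54


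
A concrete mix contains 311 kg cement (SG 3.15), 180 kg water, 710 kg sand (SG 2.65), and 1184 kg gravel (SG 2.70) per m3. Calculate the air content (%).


Vol cement = 311 / (3.15 * 1000) = 0.09873 m3
Vol water = 180 / 1000 = 0.18 m3
Vol sand = 710 / (2.65 * 1000) = 0.267925 m3
Vol gravel = 1184 / (2.70 * 1000) = 0.438519 m3
Total solid + water volume = 0.985173 m3
Air = (1 - 0.985173) * 100 = 1.48%

1.48


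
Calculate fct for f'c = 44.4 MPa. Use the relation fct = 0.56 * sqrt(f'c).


fct = 0.56 * sqrt(44.4)
= 0.56 * 6.663
= 3.731 MPa

3.731


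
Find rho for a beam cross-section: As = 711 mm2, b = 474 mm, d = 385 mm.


rho = As / (b * d)
= 711 / (474 * 385)
= 0.0039

0.0039


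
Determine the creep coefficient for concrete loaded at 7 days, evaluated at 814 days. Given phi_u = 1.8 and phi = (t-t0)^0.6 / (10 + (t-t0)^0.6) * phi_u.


dt = 814 - 7 = 807
phi = 807^0.6 / (10 + 807^0.6) * 1.8
= 1.525

1.525


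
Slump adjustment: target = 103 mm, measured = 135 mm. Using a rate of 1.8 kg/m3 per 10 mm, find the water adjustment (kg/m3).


Difference = 103 - 135 = -32 mm
Water adjustment = -32 * 1.8 / 10 = -5.8 kg/m3

-5.8


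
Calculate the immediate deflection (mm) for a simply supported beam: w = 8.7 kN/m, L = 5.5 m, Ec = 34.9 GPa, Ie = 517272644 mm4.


Convert: L = 5.5 m = 5500 mm, Ec = 34.9 GPa = 34900 MPa
delta = 5 * 8.7 * 5500^4 / (384 * 34900 * 517272644)
= 5.74 mm

5.74


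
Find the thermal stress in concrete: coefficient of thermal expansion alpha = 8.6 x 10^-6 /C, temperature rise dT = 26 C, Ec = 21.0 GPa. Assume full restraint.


sigma = alpha * dT * Ec
= 8.6e-6 * 26 * 21.0 * 1000
= 4.696 MPa

4.696


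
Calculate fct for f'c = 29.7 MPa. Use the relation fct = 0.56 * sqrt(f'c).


fct = 0.56 * sqrt(29.7)
= 0.56 * 5.45
= 3.052 MPa

3.052


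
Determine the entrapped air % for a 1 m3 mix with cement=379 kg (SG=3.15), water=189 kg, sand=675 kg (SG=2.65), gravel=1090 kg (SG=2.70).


Vol cement = 379 / (3.15 * 1000) = 0.120317 m3
Vol water = 189 / 1000 = 0.189 m3
Vol sand = 675 / (2.65 * 1000) = 0.254717 m3
Vol gravel = 1090 / (2.70 * 1000) = 0.403704 m3
Total solid + water volume = 0.967738 m3
Air = (1 - 0.967738) * 100 = 3.23%

3.23


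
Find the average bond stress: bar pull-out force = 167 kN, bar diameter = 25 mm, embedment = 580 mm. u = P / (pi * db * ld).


u = P / (pi * db * ld)
= 167 * 1000 / (pi * 25 * 580)
= 3.666 MPa

3.666


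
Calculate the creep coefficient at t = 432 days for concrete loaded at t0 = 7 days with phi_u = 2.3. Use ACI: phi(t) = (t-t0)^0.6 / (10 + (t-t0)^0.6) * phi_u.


dt = 432 - 7 = 425
phi = 425^0.6 / (10 + 425^0.6) * 2.3
= 1.818

1.818


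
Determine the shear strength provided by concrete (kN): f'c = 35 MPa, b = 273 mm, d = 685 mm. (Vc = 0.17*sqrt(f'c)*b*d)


Vc = 0.17 * sqrt(35) * 273 * 685 / 1000
= 188.08 kN

188.08


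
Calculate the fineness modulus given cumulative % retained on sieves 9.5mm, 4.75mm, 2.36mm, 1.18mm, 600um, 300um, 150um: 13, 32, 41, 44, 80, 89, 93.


FM = sum(cumulative % retained) / 100
= 392 / 100
= 3.92

3.92


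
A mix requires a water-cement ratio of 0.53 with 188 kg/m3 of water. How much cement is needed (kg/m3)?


Cement = water / (w/c)
= 188 / 0.53
= 354.7 kg/m3

354.7


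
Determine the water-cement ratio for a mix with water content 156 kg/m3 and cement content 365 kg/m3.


w/c = water / cement
w/c = 156 / 365 = 0.427

0.427


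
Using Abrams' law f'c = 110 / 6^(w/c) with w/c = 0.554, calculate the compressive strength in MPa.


f'c = 110 / 6^0.554
= 110 / 2.698
= 40.77 MPa

40.77


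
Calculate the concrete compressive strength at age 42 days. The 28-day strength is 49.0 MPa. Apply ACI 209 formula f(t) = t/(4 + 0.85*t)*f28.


f(42) = 42 / (4 + 0.85 * 42) * 49.0
= 42 / 39.7 * 49.0
= 51.84 MPa

51.84


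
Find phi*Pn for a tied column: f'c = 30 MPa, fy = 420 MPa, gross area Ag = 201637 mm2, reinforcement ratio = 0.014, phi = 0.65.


Ast = rho * Ag = 0.014 * 201637 = 2822.918 mm2
phi*Pn = 0.65 * 0.80 * (0.85 * 30 * (201637 - 2822.918) + 420 * 2822.918) / 1000
= 3252.8 kN

3252.8


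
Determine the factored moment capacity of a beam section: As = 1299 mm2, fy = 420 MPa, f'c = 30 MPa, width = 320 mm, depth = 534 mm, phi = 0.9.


a = As * fy / (0.85 * f'c * b)
= 1299 * 420 / (0.85 * 30 * 320)
= 66.8603 mm
Mn = As * fy * (d - a/2) / 10^6
= 273.1009 kN-m
phi*Mn = 0.9 * 273.1009 = 245.79 kN-m

245.79


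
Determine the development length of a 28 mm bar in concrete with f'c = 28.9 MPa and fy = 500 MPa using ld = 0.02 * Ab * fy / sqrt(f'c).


Ab = pi * 28^2 / 4 = 615.752 mm2
ld = 0.02 * 615.752 * 500 / sqrt(28.9)
= 1145.4 mm

1145.4


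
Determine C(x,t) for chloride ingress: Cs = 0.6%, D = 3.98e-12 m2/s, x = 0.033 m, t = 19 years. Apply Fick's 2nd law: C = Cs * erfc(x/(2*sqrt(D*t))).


t_seconds = 19 * 365.25 * 24 * 3600 = 599594400.0 s
arg = 0.033 / (2 * sqrt(3.98e-12 * 599594400.0))
= 0.3378
erfc(0.3378) = 0.6329
C = 0.6 * 0.6329 = 0.3797%

0.3797


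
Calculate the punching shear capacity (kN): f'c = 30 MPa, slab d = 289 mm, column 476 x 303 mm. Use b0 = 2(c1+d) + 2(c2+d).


b0 = 2*(476 + 289) + 2*(303 + 289) = 2714 mm
Vc = 0.33 * sqrt(30) * 2714 * 289 / 1000
= 1417.69 kN

1417.69


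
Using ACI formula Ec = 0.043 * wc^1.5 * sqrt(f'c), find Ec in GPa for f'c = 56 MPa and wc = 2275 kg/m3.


Ec = 0.043 * 2275^1.5 * sqrt(56) / 1000
= 34.92 GPa

34.92


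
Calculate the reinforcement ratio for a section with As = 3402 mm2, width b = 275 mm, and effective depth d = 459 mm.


rho = As / (b * d)
= 3402 / (275 * 459)
= 0.027

0.027


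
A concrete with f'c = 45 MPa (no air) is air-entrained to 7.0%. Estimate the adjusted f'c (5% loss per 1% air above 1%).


Strength loss = (7.0 - 1) * 5 = 30.0%
f'c = 45 * (1 - 30.0/100)
= 31.5 MPa

31.5


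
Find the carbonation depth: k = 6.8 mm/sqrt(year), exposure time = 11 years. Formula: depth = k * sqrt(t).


depth = k * sqrt(t)
= 6.8 * sqrt(11)
= 22.55 mm

22.55


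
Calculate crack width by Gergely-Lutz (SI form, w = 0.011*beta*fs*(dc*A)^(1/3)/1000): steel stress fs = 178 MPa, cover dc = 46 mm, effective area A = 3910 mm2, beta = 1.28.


w = 0.011 * beta * fs * (dc * A)^(1/3) / 1000
= 0.011 * 1.28 * 178 * (46 * 3910)^(1/3) / 1000
= 0.141 mm

0.141


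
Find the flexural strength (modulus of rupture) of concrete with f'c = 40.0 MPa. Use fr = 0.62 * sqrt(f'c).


fr = 0.62 * sqrt(40.0)
= 3.921 MPa

3.921


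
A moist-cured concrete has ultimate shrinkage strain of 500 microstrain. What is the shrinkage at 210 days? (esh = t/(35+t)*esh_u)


esh(210) = 210 / (35 + 210) * 500
= 210 / 245 * 500
= 428.6 microstrain

428.6


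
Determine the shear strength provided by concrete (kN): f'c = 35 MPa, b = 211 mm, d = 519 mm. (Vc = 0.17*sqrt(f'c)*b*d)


Vc = 0.17 * sqrt(35) * 211 * 519 / 1000
= 110.14 kN

110.14


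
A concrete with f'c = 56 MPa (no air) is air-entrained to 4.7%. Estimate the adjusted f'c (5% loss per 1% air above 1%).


Strength loss = (4.7 - 1) * 5 = 18.5%
f'c = 56 * (1 - 18.5/100)
= 45.64 MPa

45.64


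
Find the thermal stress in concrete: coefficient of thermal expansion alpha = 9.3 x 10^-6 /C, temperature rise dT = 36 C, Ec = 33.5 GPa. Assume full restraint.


sigma = alpha * dT * Ec
= 9.3e-6 * 36 * 33.5 * 1000
= 11.216 MPa

11.216


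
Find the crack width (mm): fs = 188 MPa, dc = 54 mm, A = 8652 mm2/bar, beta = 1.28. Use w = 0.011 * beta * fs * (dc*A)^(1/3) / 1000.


w = 0.011 * beta * fs * (dc * A)^(1/3) / 1000
= 0.011 * 1.28 * 188 * (54 * 8652)^(1/3) / 1000
= 0.205 mm

0.205


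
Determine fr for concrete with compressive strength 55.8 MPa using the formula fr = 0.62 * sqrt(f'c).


fr = 0.62 * sqrt(55.8)
= 4.631 MPa

4.631


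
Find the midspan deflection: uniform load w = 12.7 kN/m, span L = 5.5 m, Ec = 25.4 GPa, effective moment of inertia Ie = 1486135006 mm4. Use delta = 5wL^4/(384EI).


Convert: L = 5.5 m = 5500 mm, Ec = 25.4 GPa = 25400 MPa
delta = 5 * 12.7 * 5500^4 / (384 * 25400 * 1486135006)
= 4.01 mm

4.01


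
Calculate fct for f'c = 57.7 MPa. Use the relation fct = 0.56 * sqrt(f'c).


fct = 0.56 * sqrt(57.7)
= 0.56 * 7.596
= 4.254 MPa

4.254


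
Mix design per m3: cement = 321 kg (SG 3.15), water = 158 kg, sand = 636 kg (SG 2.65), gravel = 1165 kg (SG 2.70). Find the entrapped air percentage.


Vol cement = 321 / (3.15 * 1000) = 0.101905 m3
Vol water = 158 / 1000 = 0.158 m3
Vol sand = 636 / (2.65 * 1000) = 0.24 m3
Vol gravel = 1165 / (2.70 * 1000) = 0.431481 m3
Total solid + water volume = 0.931386 m3
Air = (1 - 0.931386) * 100 = 6.86%

6.86


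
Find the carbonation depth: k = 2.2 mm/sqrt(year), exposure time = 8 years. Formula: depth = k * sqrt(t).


depth = k * sqrt(t)
= 2.2 * sqrt(8)
= 6.22 mm

6.22


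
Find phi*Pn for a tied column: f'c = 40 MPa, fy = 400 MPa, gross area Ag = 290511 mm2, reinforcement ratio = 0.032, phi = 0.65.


Ast = rho * Ag = 0.032 * 290511 = 9296.352 mm2
phi*Pn = 0.65 * 0.80 * (0.85 * 40 * (290511 - 9296.352) + 400 * 9296.352) / 1000
= 6905.52 kN

6905.52


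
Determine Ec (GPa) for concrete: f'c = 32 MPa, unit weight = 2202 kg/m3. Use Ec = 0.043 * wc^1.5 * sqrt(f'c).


Ec = 0.043 * 2202^1.5 * sqrt(32) / 1000
= 25.13 GPa

25.13


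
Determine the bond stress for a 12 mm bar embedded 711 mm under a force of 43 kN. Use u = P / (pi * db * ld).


u = P / (pi * db * ld)
= 43 * 1000 / (pi * 12 * 711)
= 1.604 MPa

1.604


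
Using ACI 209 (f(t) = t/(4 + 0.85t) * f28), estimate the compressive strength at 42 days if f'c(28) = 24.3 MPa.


f(42) = 42 / (4 + 0.85 * 42) * 24.3
= 42 / 39.7 * 24.3
= 25.71 MPa

25.71


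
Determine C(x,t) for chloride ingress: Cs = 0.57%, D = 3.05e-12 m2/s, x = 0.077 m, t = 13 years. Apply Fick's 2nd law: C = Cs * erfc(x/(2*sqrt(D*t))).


t_seconds = 13 * 365.25 * 24 * 3600 = 410248800.0 s
arg = 0.077 / (2 * sqrt(3.05e-12 * 410248800.0))
= 1.0884
erfc(1.0884) = 0.1237
C = 0.57 * 0.1237 = 0.0705%

0.0705


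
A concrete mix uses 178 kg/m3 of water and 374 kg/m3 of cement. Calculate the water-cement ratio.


w/c = water / cement
w/c = 178 / 374 = 0.476

0.476


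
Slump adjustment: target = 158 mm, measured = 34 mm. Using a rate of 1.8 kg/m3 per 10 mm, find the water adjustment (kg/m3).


Difference = 158 - 34 = 124 mm
Water adjustment = 124 * 1.8 / 10 = 22.3 kg/m3

22.3


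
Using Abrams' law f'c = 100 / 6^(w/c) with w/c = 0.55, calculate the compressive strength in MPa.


f'c = 100 / 6^0.55
= 100 / 2.679
= 37.33 MPa

37.33


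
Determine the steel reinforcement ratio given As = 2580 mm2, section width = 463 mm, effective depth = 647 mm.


rho = As / (b * d)
= 2580 / (463 * 647)
= 0.0086

0.0086


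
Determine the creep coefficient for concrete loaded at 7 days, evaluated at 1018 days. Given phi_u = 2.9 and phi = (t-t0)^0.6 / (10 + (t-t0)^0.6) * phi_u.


dt = 1018 - 7 = 1011
phi = 1011^0.6 / (10 + 1011^0.6) * 2.9
= 2.506

2.506


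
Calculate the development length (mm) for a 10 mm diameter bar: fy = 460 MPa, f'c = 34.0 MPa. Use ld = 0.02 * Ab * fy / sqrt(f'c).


Ab = pi * 10^2 / 4 = 78.54 mm2
ld = 0.02 * 78.54 * 460 / sqrt(34.0)
= 123.9 mm

123.9


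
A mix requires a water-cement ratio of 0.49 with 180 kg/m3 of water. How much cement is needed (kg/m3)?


Cement = water / (w/c)
= 180 / 0.49
= 367.3 kg/m3

367.3


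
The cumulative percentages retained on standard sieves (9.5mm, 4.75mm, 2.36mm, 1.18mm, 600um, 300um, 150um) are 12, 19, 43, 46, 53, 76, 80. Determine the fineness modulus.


FM = sum(cumulative % retained) / 100
= 329 / 100
= 3.29

3.29


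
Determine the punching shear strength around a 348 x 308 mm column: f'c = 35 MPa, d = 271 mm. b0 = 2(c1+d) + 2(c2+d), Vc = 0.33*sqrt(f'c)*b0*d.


b0 = 2*(348 + 271) + 2*(308 + 271) = 2396 mm
Vc = 0.33 * sqrt(35) * 2396 * 271 / 1000
= 1267.66 kN

1267.66


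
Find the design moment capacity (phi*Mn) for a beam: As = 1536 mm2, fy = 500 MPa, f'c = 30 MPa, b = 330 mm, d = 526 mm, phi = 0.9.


a = As * fy / (0.85 * f'c * b)
= 1536 * 500 / (0.85 * 30 * 330)
= 91.2656 mm
Mn = As * fy * (d - a/2) / 10^6
= 368.922 kN-m
phi*Mn = 0.9 * 368.922 = 332.03 kN-m

332.03


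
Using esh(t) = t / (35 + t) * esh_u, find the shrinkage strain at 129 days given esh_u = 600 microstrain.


esh(129) = 129 / (35 + 129) * 600
= 129 / 164 * 600
= 472.0 microstrain

472.0


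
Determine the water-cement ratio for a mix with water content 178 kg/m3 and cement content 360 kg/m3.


w/c = water / cement
w/c = 178 / 360 = 0.494

0.494


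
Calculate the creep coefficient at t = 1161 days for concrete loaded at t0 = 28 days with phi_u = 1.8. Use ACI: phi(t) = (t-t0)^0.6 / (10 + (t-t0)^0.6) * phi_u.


dt = 1161 - 28 = 1133
phi = 1133^0.6 / (10 + 1133^0.6) * 1.8
= 1.569

1.569


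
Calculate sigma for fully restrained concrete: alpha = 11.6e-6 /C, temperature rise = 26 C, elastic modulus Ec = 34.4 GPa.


sigma = alpha * dT * Ec
= 11.6e-6 * 26 * 34.4 * 1000
= 10.375 MPa

10.375


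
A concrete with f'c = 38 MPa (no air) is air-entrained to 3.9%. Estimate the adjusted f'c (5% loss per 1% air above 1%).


Strength loss = (3.9 - 1) * 5 = 14.5%
f'c = 38 * (1 - 14.5/100)
= 32.49 MPa

32.49


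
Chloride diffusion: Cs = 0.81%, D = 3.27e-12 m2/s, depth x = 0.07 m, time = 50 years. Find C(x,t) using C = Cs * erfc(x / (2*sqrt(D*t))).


t_seconds = 50 * 365.25 * 24 * 3600 = 1577880000.0 s
arg = 0.07 / (2 * sqrt(3.27e-12 * 1577880000.0))
= 0.4873
erfc(0.4873) = 0.4908
C = 0.81 * 0.4908 = 0.3975%

0.3975


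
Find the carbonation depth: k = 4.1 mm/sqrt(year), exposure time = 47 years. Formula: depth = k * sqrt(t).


depth = k * sqrt(t)
= 4.1 * sqrt(47)
= 28.11 mm

28.11


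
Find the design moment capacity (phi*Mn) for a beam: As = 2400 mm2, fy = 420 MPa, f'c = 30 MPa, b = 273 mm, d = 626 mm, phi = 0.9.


a = As * fy / (0.85 * f'c * b)
= 2400 * 420 / (0.85 * 30 * 273)
= 144.7964 mm
Mn = As * fy * (d - a/2) / 10^6
= 558.0306 kN-m
phi*Mn = 0.9 * 558.0306 = 502.23 kN-m

502.23


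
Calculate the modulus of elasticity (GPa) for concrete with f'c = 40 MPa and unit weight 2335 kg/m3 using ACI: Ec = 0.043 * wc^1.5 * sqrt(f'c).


Ec = 0.043 * 2335^1.5 * sqrt(40) / 1000
= 30.69 GPa

30.69


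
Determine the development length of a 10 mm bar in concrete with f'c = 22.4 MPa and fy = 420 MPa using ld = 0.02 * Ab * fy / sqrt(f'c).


Ab = pi * 10^2 / 4 = 78.54 mm2
ld = 0.02 * 78.54 * 420 / sqrt(22.4)
= 139.4 mm

139.4


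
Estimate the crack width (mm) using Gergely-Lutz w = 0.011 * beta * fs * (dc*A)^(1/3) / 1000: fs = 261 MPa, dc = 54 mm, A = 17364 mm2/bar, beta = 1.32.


w = 0.011 * beta * fs * (dc * A)^(1/3) / 1000
= 0.011 * 1.32 * 261 * (54 * 17364)^(1/3) / 1000
= 0.371 mm

0.371


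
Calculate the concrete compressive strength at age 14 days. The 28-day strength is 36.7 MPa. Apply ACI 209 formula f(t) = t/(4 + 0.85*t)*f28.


f(14) = 14 / (4 + 0.85 * 14) * 36.7
= 14 / 15.9 * 36.7
= 32.31 MPa

32.31


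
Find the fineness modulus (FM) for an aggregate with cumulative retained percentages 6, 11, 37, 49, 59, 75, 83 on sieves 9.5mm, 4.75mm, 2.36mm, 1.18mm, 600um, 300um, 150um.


FM = sum(cumulative % retained) / 100
= 320 / 100
= 3.2

3.2


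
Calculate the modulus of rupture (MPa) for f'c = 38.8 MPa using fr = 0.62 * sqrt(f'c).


fr = 0.62 * sqrt(38.8)
= 3.862 MPa

3.862


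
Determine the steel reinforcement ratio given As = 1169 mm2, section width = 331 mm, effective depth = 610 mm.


rho = As / (b * d)
= 1169 / (331 * 610)
= 0.0058

0.0058


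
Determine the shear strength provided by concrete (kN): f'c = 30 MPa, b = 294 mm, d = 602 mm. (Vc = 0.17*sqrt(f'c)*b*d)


Vc = 0.17 * sqrt(30) * 294 * 602 / 1000
= 164.8 kN

164.8


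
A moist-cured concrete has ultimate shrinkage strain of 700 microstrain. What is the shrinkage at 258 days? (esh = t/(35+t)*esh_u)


esh(258) = 258 / (35 + 258) * 700
= 258 / 293 * 700
= 616.4 microstrain

616.4


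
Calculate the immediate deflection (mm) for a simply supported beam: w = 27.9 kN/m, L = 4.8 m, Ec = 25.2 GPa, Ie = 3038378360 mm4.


Convert: L = 4.8 m = 4800 mm, Ec = 25.2 GPa = 25200 MPa
delta = 5 * 27.9 * 4800^4 / (384 * 25200 * 3038378360)
= 2.52 mm

2.52


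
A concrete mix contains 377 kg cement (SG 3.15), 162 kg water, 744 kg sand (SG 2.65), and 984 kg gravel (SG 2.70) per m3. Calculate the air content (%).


Vol cement = 377 / (3.15 * 1000) = 0.119683 m3
Vol water = 162 / 1000 = 0.162 m3
Vol sand = 744 / (2.65 * 1000) = 0.280755 m3
Vol gravel = 984 / (2.70 * 1000) = 0.364444 m3
Total solid + water volume = 0.926882 m3
Air = (1 - 0.926882) * 100 = 7.31%

7.31


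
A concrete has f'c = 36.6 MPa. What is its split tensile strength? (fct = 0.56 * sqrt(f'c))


fct = 0.56 * sqrt(36.6)
= 0.56 * 6.05
= 3.388 MPa

3.388


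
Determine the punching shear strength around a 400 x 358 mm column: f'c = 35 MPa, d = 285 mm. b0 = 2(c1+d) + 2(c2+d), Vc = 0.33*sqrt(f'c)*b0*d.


b0 = 2*(400 + 285) + 2*(358 + 285) = 2656 mm
Vc = 0.33 * sqrt(35) * 2656 * 285 / 1000
= 1477.82 kN

1477.82


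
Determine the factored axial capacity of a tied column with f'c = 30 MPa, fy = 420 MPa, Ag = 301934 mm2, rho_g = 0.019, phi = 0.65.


Ast = rho * Ag = 0.019 * 301934 = 5736.746 mm2
phi*Pn = 0.65 * 0.80 * (0.85 * 30 * (301934 - 5736.746) + 420 * 5736.746) / 1000
= 5180.48 kN

5180.48


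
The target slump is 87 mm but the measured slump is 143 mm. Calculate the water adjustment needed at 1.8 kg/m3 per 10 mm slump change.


Difference = 87 - 143 = -56 mm
Water adjustment = -56 * 1.8 / 10 = -10.1 kg/m3

-10.1


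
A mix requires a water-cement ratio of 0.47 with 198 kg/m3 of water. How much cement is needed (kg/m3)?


Cement = water / (w/c)
= 198 / 0.47
= 421.3 kg/m3

421.3


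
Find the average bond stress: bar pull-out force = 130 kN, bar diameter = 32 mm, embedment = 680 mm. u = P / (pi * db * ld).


u = P / (pi * db * ld)
= 130 * 1000 / (pi * 32 * 680)
= 1.902 MPa

1.902


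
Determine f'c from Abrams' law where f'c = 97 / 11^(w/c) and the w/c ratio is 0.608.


f'c = 97 / 11^0.608
= 97 / 4.297
= 22.57 MPa

22.57


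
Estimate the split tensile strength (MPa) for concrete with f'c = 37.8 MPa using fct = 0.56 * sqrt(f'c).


fct = 0.56 * sqrt(37.8)
= 0.56 * 6.148
= 3.443 MPa

3.443


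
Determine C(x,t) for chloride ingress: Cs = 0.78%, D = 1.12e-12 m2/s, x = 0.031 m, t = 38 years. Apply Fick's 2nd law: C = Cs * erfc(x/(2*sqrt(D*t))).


t_seconds = 38 * 365.25 * 24 * 3600 = 1199188800.0 s
arg = 0.031 / (2 * sqrt(1.12e-12 * 1199188800.0))
= 0.4229
erfc(0.4229) = 0.5498
C = 0.78 * 0.5498 = 0.4288%

0.4288


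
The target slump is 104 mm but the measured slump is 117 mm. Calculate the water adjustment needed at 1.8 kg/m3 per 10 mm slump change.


Difference = 104 - 117 = -13 mm
Water adjustment = -13 * 1.8 / 10 = -2.3 kg/m3

-2.3


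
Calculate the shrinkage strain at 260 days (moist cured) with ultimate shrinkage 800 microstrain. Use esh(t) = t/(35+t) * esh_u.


esh(260) = 260 / (35 + 260) * 800
= 260 / 295 * 800
= 705.1 microstrain

705.1


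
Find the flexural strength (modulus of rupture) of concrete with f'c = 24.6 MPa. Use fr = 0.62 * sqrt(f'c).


fr = 0.62 * sqrt(24.6)
= 3.075 MPa

3.075


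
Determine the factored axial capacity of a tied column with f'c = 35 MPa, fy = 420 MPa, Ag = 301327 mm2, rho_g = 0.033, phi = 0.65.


Ast = rho * Ag = 0.033 * 301327 = 9943.791 mm2
phi*Pn = 0.65 * 0.80 * (0.85 * 35 * (301327 - 9943.791) + 420 * 9943.791) / 1000
= 6679.42 kN

6679.42


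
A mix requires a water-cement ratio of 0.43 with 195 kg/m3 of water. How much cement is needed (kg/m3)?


Cement = water / (w/c)
= 195 / 0.43
= 453.5 kg/m3

453.5


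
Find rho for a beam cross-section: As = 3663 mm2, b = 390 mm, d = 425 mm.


rho = As / (b * d)
= 3663 / (390 * 425)
= 0.0221

0.0221


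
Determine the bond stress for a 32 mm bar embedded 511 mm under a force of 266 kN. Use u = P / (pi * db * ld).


u = P / (pi * db * ld)
= 266 * 1000 / (pi * 32 * 511)
= 5.178 MPa

5.178


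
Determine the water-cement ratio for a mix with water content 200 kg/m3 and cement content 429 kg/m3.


w/c = water / cement
w/c = 200 / 429 = 0.466

0.466


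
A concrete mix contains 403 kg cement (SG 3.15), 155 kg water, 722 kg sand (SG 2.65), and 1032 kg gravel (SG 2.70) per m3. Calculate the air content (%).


Vol cement = 403 / (3.15 * 1000) = 0.127937 m3
Vol water = 155 / 1000 = 0.155 m3
Vol sand = 722 / (2.65 * 1000) = 0.272453 m3
Vol gravel = 1032 / (2.70 * 1000) = 0.382222 m3
Total solid + water volume = 0.937612 m3
Air = (1 - 0.937612) * 100 = 6.24%

6.24


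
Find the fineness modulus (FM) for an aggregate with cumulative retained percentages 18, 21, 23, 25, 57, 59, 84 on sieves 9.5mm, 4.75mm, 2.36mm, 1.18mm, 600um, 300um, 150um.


FM = sum(cumulative % retained) / 100
= 287 / 100
= 2.87

2.87


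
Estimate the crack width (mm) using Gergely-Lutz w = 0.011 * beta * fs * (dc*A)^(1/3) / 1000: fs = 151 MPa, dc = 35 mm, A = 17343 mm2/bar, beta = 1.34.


w = 0.011 * beta * fs * (dc * A)^(1/3) / 1000
= 0.011 * 1.34 * 151 * (35 * 17343)^(1/3) / 1000
= 0.188 mm

0.188


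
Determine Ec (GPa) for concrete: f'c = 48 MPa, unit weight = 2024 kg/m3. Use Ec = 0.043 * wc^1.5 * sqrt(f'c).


Ec = 0.043 * 2024^1.5 * sqrt(48) / 1000
= 27.13 GPa

27.13


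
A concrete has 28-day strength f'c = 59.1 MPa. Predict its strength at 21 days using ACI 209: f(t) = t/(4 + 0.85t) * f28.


f(21) = 21 / (4 + 0.85 * 21) * 59.1
= 21 / 21.85 * 59.1
= 56.8 MPa

56.8


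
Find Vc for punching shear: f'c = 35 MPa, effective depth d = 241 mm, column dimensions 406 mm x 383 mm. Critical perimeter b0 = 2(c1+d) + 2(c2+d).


b0 = 2*(406 + 241) + 2*(383 + 241) = 2542 mm
Vc = 0.33 * sqrt(35) * 2542 * 241 / 1000
= 1196.03 kN

1196.03


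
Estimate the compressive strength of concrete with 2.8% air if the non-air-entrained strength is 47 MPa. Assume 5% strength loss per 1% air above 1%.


Strength loss = (2.8 - 1) * 5 = 9.0%
f'c = 47 * (1 - 9.0/100)
= 42.77 MPa

42.77


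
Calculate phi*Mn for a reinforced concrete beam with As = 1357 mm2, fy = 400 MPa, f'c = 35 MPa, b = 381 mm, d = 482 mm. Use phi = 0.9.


a = As * fy / (0.85 * f'c * b)
= 1357 * 400 / (0.85 * 35 * 381)
= 47.8881 mm
Mn = As * fy * (d - a/2) / 10^6
= 248.6328 kN-m
phi*Mn = 0.9 * 248.6328 = 223.77 kN-m

223.77


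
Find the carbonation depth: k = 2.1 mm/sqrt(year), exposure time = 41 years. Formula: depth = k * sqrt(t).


depth = k * sqrt(t)
= 2.1 * sqrt(41)
= 13.45 mm

13.45


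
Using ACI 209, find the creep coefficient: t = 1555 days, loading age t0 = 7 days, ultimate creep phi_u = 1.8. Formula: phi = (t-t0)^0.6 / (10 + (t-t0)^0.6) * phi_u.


dt = 1555 - 7 = 1548
phi = 1548^0.6 / (10 + 1548^0.6) * 1.8
= 1.604

1.604


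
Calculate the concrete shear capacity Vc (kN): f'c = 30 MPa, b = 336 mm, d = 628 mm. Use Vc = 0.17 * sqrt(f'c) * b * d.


Vc = 0.17 * sqrt(30) * 336 * 628 / 1000
= 196.48 kN

196.48


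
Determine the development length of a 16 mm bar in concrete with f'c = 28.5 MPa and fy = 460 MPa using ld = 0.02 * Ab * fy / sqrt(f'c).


Ab = pi * 16^2 / 4 = 201.062 mm2
ld = 0.02 * 201.062 * 460 / sqrt(28.5)
= 346.5 mm

346.5


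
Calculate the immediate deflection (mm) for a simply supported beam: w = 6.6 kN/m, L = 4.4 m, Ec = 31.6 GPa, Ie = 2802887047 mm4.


Convert: L = 4.4 m = 4400 mm, Ec = 31.6 GPa = 31600 MPa
delta = 5 * 6.6 * 4400^4 / (384 * 31600 * 2802887047)
= 0.36 mm

0.36


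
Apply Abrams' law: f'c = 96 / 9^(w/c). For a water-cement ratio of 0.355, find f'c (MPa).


f'c = 96 / 9^0.355
= 96 / 2.182
= 44.01 MPa

44.01


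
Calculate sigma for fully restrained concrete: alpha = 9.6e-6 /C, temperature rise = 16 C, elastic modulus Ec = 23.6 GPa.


sigma = alpha * dT * Ec
= 9.6e-6 * 16 * 23.6 * 1000
= 3.625 MPa

3.625


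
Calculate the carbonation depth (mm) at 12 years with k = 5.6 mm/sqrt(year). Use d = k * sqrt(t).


depth = k * sqrt(t)
= 5.6 * sqrt(12)
= 19.4 mm

19.4


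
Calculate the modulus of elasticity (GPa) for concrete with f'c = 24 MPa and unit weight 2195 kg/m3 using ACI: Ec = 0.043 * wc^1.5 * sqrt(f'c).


Ec = 0.043 * 2195^1.5 * sqrt(24) / 1000
= 21.66 GPa

21.66


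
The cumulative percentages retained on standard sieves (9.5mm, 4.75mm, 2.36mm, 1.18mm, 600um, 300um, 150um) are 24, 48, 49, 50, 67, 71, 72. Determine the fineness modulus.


FM = sum(cumulative % retained) / 100
= 381 / 100
= 3.81

3.81


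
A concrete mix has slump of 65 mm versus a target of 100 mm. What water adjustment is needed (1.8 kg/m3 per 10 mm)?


Difference = 100 - 65 = 35 mm
Water adjustment = 35 * 1.8 / 10 = 6.3 kg/m3

6.3


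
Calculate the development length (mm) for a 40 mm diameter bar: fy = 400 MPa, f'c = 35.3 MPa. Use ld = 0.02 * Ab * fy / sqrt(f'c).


Ab = pi * 40^2 / 4 = 1256.637 mm2
ld = 0.02 * 1256.637 * 400 / sqrt(35.3)
= 1692.0 mm

1692.0


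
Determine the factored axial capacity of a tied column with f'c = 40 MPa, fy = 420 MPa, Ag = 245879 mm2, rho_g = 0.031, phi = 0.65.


Ast = rho * Ag = 0.031 * 245879 = 7622.249 mm2
phi*Pn = 0.65 * 0.80 * (0.85 * 40 * (245879 - 7622.249) + 420 * 7622.249) / 1000
= 5877.08 kN

5877.08


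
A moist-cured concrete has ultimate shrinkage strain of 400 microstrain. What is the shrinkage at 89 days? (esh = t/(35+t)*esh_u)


esh(89) = 89 / (35 + 89) * 400
= 89 / 124 * 400
= 287.1 microstrain

287.1


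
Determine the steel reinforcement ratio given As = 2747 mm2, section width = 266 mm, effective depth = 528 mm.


rho = As / (b * d)
= 2747 / (266 * 528)
= 0.0196

0.0196


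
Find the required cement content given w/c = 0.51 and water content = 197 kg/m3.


Cement = water / (w/c)
= 197 / 0.51
= 386.3 kg/m3

386.3


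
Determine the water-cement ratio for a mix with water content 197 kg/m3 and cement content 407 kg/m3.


w/c = water / cement
w/c = 197 / 407 = 0.484

0.484


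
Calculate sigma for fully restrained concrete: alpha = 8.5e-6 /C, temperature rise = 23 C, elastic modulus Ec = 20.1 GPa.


sigma = alpha * dT * Ec
= 8.5e-6 * 23 * 20.1 * 1000
= 3.93 MPa

3.93


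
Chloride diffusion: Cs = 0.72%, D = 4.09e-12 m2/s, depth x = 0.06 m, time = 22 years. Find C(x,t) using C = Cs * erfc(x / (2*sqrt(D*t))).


t_seconds = 22 * 365.25 * 24 * 3600 = 694267200.0 s
arg = 0.06 / (2 * sqrt(4.09e-12 * 694267200.0))
= 0.563
erfc(0.563) = 0.4259
C = 0.72 * 0.4259 = 0.3067%

0.3067


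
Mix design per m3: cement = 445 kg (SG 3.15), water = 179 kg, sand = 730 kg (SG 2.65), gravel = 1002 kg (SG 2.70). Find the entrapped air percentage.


Vol cement = 445 / (3.15 * 1000) = 0.14127 m3
Vol water = 179 / 1000 = 0.179 m3
Vol sand = 730 / (2.65 * 1000) = 0.275472 m3
Vol gravel = 1002 / (2.70 * 1000) = 0.371111 m3
Total solid + water volume = 0.966853 m3
Air = (1 - 0.966853) * 100 = 3.31%

3.31


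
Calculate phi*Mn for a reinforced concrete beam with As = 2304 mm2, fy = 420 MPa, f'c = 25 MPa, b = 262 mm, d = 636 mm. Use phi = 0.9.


a = As * fy / (0.85 * f'c * b)
= 2304 * 420 / (0.85 * 25 * 262)
= 173.8087 mm
Mn = As * fy * (d - a/2) / 10^6
= 531.3489 kN-m
phi*Mn = 0.9 * 531.3489 = 478.21 kN-m

478.21


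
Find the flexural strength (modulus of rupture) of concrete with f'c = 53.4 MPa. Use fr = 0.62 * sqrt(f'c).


fr = 0.62 * sqrt(53.4)
= 4.531 MPa

4.531


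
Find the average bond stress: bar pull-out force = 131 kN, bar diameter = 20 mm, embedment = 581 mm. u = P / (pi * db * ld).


u = P / (pi * db * ld)
= 131 * 1000 / (pi * 20 * 581)
= 3.589 MPa

3.589
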